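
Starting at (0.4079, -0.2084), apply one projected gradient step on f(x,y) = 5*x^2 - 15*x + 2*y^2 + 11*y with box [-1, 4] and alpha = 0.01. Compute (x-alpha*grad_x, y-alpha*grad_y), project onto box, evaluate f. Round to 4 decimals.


Step 1: Compute gradient at (0.4079, -0.2084).
grad_x = 2*5*0.4079 - 15 = -10.921
grad_y = 2*2*-0.2084 + 11 = 10.1664
Step 2: Gradient step.
x_raw = 0.4079 - 0.01*-10.921 = 0.5171
y_raw = -0.2084 - 0.01*10.1664 = -0.3101
Step 3: Project onto [-1, 4].
x_proj = clip(0.5171) = 0.5171
y_proj = clip(-0.3101) = -0.3101
Step 4: Evaluate f.
f(0.5171, -0.3101) = -9.6381


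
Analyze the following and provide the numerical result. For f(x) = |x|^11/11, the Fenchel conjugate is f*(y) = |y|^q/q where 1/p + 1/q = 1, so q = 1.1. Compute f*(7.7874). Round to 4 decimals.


The conjugate exponent q satisfies 1/p + 1/q = 1.
p = 11, so q = 11/(11 - 1) = 1.1
|y|^q = 7.7874^1.1 = 9.5616
f*(7.7874) = 9.5616 / 1.1 = 8.6924


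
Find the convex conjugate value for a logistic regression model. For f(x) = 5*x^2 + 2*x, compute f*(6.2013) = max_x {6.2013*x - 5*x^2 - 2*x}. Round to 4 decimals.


f*(y) = sup_x {y*x - a*x^2 - b*x} = sup_x {(y-b)*x - a*x^2}
FOC: (y - b) - 2a*x = 0 => x* = (y - b)/(2a)
x* = (6.2013 - 2)/(2*5) = 0.4201
f*(6.2013) = (y-b)^2/(4a) = (6.2013 - 2)^2/(4*5)
= 17.6509/20 = 0.8825


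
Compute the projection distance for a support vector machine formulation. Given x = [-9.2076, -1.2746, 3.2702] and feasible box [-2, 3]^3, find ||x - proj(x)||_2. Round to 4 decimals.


Project each component onto [-2, 3].
clip(-9.2076) = -2.0, clip(-1.2746) = -1.2746, clip(3.2702) = 3.0
Projection = [-2.0, -1.2746, 3.0]
Squared diffs: [51.9495, 0.0, 0.073]
Distance = sqrt(52.0225) = 7.2127


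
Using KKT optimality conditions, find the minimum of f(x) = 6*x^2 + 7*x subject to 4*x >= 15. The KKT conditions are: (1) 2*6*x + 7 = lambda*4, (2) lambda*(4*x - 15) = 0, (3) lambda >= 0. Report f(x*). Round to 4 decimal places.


Step 1: Try lambda = 0 (constraint inactive).
x_unc = -7/(2*6) = -0.5833
Check: 4*-0.5833 = -2.3332 < 15 -- violated!
Step 2: Constraint must be active: 4*x = 15
x* = 15/4 = 3.75
lambda = (2*6*3.75 + 7)/4 = 13.0
Step 3: Compute optimal value.
f(x*) = 6*3.75^2 + 7*3.75 = 110.625


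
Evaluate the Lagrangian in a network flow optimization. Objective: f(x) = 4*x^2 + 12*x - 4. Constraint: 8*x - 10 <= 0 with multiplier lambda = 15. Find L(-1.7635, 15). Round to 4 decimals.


Step 1: Evaluate f(x).
f(-1.7635) = 4*(-1.7635)^2 + 12*(-1.7635) - 4 = -12.7223
Step 2: Evaluate g(x).
g(-1.7635) = 8*-1.7635 - 10 = -24.108
Step 3: Compute Lagrangian.
L = -12.7223 + 15*-24.108 = -374.3423


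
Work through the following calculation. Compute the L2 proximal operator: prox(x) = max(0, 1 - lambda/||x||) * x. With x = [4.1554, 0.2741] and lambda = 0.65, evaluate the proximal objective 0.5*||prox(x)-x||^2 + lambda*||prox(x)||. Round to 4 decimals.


Step 1: Compute ||x||.
||x|| = 4.1644
Step 2: Compute scaling factor.
scale = max(0, 1 - 0.65/4.1644) = 0.8439
Step 3: prox(x) = [3.5068, 0.2313]
||prox(x)|| = 3.5144
Step 4: Proximal objective.
0.5*||prox-x||^2 = 0.2113
lambda*||prox|| = 2.2844
Total = 2.4956


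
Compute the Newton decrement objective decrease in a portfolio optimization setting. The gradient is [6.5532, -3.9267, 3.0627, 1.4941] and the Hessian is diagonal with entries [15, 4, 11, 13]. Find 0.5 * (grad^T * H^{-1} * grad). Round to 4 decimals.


Step 1: H is diagonal, so H^(-1) * g = [0.4369, -0.9817, 0.2784, 0.1149].
Step 2: g^T H^(-1) g = sum_i g_i^2 / H_ii
  = (6.5532)^2/15 + (-3.9267)^2/4 + (3.0627)^2/11 + (1.4941)^2/13
  = 2.863 + 3.8547 + 0.8527 + 0.1717 = 7.7422
Step 3: Objective decrease = 0.5 * g^T H^(-1) g = 3.8711


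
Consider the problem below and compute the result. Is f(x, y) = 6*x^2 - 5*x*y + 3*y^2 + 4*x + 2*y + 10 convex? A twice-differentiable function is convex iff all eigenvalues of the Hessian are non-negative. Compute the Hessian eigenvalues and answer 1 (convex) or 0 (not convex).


The Hessian of f(x,y) = 6*x^2 - 5*x*y + 3*y^2 + 4*x + 2*y + 10 is:
H = [[12, -5], [-5, 6]]
Trace = 12 + 6 = 18
Determinant = 12*6 - (-5)^2 = 47
Discriminant = (18)^2 - 4*47 = 136.0
Eigenvalues: lambda_1 = 3.169, lambda_2 = 14.831
The function is convex.

1


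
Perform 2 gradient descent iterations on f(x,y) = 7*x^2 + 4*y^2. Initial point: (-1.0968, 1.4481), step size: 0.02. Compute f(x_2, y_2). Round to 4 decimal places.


Gradient descent on f(x,y) = 7*x^2 + 4*y^2.
Starting point: (-1.0968, 1.4481), alpha = 0.02
Step 1: grad_x = 2*7*-1.0968 = -15.3552, grad_y = 2*4*1.4481 = 11.5848
  x_1 = -1.0968 - 0.02*-15.3552 = -0.7897
  y_1 = 1.4481 - 0.02*11.5848 = 1.2164
Step 2: grad_x = 2*7*-0.7897 = -11.0557, grad_y = 2*4*1.2164 = 9.7312
  x_2 = -0.7897 - 0.02*-11.0557 = -0.5686
  y_2 = 1.2164 - 0.02*9.7312 = 1.0218
f(-0.5686, 1.0218) = 7*(-0.5686)^2 + 4*1.0218^2 = 6.4391


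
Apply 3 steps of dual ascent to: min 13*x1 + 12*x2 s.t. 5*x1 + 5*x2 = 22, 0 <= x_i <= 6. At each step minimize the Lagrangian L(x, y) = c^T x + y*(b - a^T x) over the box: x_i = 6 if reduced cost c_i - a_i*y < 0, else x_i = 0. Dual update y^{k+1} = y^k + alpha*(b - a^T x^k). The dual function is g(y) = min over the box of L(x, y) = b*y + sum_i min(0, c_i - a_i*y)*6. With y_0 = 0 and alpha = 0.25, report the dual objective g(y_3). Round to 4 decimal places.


Dual ascent for LP: min 13*x1 + 12*x2, 5*x1 + 5*x2 = 22, 0 <= x_i <= 6
Step 1: y^k = 0.0, reduced costs: (13.0, 12.0)
  x^k = (0.0, 0.0), subgradient = b - a^T x = 22.0
  y^{k+1} = 0.0 + 0.25*22.0 = 5.5
Step 2: y^k = 5.5, reduced costs: (-14.5, -15.5)
  x^k = (6.0, 6.0), subgradient = b - a^T x = -38.0
  y^{k+1} = 5.5 + 0.25*-38.0 = -4.0
Step 3: y^k = -4.0, reduced costs: (33.0, 32.0)
  x^k = (0.0, 0.0), subgradient = b - a^T x = 22.0
  y^{k+1} = -4.0 + 0.25*22.0 = 1.5
Dual objective at y_3 = 1.5: reduced costs (5.5, 4.5), box minimizer x = (0.0, 0.0)
g(y_3) = b*y + (c1 - a1*y)*x1 + (c2 - a2*y)*x2 = 22*1.5 + 5.5*0.0 + 4.5*0.0 = 33.0 + 0.0 + 0.0 = 33.0


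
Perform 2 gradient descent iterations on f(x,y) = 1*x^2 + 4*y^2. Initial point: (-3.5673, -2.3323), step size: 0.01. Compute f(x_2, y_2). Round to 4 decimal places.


Gradient descent on f(x,y) = 1*x^2 + 4*y^2.
Starting point: (-3.5673, -2.3323), alpha = 0.01
Step 1: grad_x = 2*1*-3.5673 = -7.1346, grad_y = 2*4*-2.3323 = -18.6584
  x_1 = -3.5673 - 0.01*-7.1346 = -3.496
  y_1 = -2.3323 - 0.01*-18.6584 = -2.1457
Step 2: grad_x = 2*1*-3.496 = -6.9919, grad_y = 2*4*-2.1457 = -17.1657
  x_2 = -3.496 - 0.01*-6.9919 = -3.426
  y_2 = -2.1457 - 0.01*-17.1657 = -1.9741
f(-3.426, -1.9741) = 1*(-3.426)^2 + 4*(-1.9741)^2 = 27.3253


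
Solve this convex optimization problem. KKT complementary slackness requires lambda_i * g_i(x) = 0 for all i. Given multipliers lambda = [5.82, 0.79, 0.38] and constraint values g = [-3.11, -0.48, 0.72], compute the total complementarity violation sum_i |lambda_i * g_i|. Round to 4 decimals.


KKT complementary slackness check:
lambda_1 * g_1 = 5.82 * -3.11 = -18.1002
lambda_2 * g_2 = 0.79 * -0.48 = -0.3792
lambda_3 * g_3 = 0.38 * 0.72 = 0.2736
Total violation = 18.1002 + 0.3792 + 0.2736 = 18.753


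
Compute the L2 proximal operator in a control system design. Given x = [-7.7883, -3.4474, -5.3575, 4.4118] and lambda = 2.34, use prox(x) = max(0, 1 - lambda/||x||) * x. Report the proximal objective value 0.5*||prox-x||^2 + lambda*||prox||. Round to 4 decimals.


Step 1: Compute ||x||.
||x|| = 10.9868
Step 2: Compute scaling factor.
scale = max(0, 1 - 2.34/10.9868) = 0.787
Step 3: prox(x) = [-6.1295, -2.7132, -4.2164, 3.4722]
||prox(x)|| = 8.6468
Step 4: Proximal objective.
0.5*||prox-x||^2 = 2.7378
lambda*||prox|| = 20.2335
Total = 22.9712


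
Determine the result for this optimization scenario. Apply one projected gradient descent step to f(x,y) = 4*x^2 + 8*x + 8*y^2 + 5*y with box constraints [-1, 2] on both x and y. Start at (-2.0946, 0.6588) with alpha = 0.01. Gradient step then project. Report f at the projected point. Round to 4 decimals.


Step 1: Compute gradient at (-2.0946, 0.6588).
grad_x = 2*4*-2.0946 + 8 = -8.7568
grad_y = 2*8*0.6588 + 5 = 15.5408
Step 2: Gradient step.
x_raw = -2.0946 - 0.01*-8.7568 = -2.007
y_raw = 0.6588 - 0.01*15.5408 = 0.5034
Step 3: Project onto [-1, 2].
x_proj = clip(-2.007) = -1.0
y_proj = clip(0.5034) = 0.5034
Step 4: Evaluate f.
f(-1.0, 0.5034) = 0.5442


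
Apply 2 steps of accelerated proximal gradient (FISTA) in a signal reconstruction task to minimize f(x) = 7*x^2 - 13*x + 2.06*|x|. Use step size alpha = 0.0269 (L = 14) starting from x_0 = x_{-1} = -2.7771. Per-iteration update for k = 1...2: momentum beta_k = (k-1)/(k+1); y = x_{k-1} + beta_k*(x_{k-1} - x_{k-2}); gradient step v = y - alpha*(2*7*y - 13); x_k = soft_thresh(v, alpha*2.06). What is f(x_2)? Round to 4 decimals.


FISTA on f(x) = 7*x^2 - 13*x + 2.06*|x|
L = 14, alpha = 0.0269
Iteration 1: beta = 0.0, y = -2.7771 + 0.0*(-2.7771 + 2.7771) = -2.7771
  grad(y) = -51.8794, v = y - alpha*grad = -1.3815
  prox(v) = soft_thresh(-1.3815, 0.0554) = -1.3261
Iteration 2: beta = 0.3333, y = -1.3261 + 0.3333*(-1.3261 + 2.7771) = -0.8425
  grad(y) = -24.7946, v = y - alpha*grad = -0.1755
  prox(v) = soft_thresh(-0.1755, 0.0554) = -0.1201
f(x_2) = 7*(-0.1201)^2 - 13*(-0.1201) + 2.06*|-0.1201| = 1.9094


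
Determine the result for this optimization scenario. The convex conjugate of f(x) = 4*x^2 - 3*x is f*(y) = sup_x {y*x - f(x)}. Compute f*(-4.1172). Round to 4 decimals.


f*(y) = sup_x {y*x - a*x^2 - b*x} = sup_x {(y-b)*x - a*x^2}
FOC: (y - b) - 2a*x = 0 => x* = (y - b)/(2a)
x* = (-4.1172 + 3)/(2*4) = -0.1397
f*(-4.1172) = (y-b)^2/(4a) = (-4.1172 + 3)^2/(4*4)
= 1.2481/16 = 0.078


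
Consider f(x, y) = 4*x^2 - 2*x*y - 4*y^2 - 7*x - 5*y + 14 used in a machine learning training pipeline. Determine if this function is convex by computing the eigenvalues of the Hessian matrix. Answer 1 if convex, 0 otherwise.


The Hessian of f(x,y) = 4*x^2 - 2*x*y - 4*y^2 - 7*x - 5*y + 14 is:
H = [[8, -2], [-2, -8]]
Trace = 8 - 8 = 0
Determinant = 8*-8 - (-2)^2 = -68
Discriminant = (0)^2 - 4*-68 = 272.0
Eigenvalues: lambda_1 = -8.2462, lambda_2 = 8.2462
The function is not convex.

0


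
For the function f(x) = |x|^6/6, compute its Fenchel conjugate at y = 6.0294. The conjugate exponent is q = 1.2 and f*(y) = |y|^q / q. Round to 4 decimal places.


The conjugate exponent q satisfies 1/p + 1/q = 1.
p = 6, so q = 6/(6 - 1) = 1.2
|y|^q = 6.0294^1.2 = 8.6363
f*(6.0294) = 8.6363 / 1.2 = 7.1969


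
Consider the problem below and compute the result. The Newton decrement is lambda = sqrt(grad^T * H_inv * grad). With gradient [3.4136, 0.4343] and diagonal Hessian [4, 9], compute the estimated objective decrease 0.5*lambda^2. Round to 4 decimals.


Step 1: H is diagonal, so H^(-1) * g = [0.8534, 0.0483].
Step 2: g^T H^(-1) g = sum_i g_i^2 / H_ii
  = (3.4136)^2/4 + (0.4343)^2/9
  = 2.9132 + 0.021 = 2.9341
Step 3: Objective decrease = 0.5 * g^T H^(-1) g = 1.4671


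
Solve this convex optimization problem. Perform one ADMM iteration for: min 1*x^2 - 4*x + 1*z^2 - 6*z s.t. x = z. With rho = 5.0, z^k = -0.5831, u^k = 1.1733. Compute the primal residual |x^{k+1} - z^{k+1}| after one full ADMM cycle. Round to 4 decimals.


ADMM iteration with rho = 5.0, z^k = -0.5831, u^k = 1.1733
Step 1: x-update.
Minimize 1*x^2 - 4*x + (5.0/2)*(x + 0.5831 + 1.1733)^2
FOC: (2*1 + 5.0)*x = 4 + 5.0*(-0.5831 - 1.1733)
x^{k+1} = -0.6831
Step 2: z-update.
Minimize 1*z^2 - 6*z + (5.0/2)*(-0.6831 - z + 1.1733)^2
FOC: (2*1 + 5.0)*z = 6 + 5.0*(-0.6831 + 1.1733)
z^{k+1} = 1.2073
Step 3: u-update.
u^{k+1} = 1.1733 - 0.6831 - 1.2073 = -0.7171
Step 4: Primal residual = |-0.6831 - 1.2073| = 1.8904


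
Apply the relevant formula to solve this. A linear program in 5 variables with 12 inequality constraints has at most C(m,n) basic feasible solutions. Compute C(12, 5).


Each vertex corresponds to some choice of n active constraints out of m, so the number of vertices is at most C(m, n) = m! / (n!(m-n)!).
m = 12, n = 5
Numerator: 12 * 11 * 10 * 9 * 8
Denominator: 5! = 120
C(12, 5) = 792


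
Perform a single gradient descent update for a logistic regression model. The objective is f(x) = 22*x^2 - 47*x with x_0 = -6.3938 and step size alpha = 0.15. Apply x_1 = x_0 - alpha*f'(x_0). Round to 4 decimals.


We compute the gradient at x_0 and apply the update.
f'(x) = 44*x - 47
f'(-6.3938) = 44*-6.3938 - 47 = -328.3272
x_1 = -6.3938 - 0.15*-328.3272 = 42.8553


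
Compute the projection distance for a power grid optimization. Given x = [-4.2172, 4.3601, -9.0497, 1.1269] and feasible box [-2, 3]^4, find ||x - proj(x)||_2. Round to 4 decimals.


Project each component onto [-2, 3].
clip(-4.2172) = -2.0, clip(4.3601) = 3.0, clip(-9.0497) = -2.0, clip(1.1269) = 1.1269
Projection = [-2.0, 3.0, -2.0, 1.1269]
Squared diffs: [4.916, 1.8499, 49.6983, 0.0]
Distance = sqrt(56.4642) = 7.5143


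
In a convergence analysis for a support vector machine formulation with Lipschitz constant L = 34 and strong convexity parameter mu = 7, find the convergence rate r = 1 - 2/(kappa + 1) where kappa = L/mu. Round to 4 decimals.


Step 1: Compute the condition number.
kappa = L/mu = 34/7 = 4.8571
Step 2: Compute the convergence rate.
r = 1 - 2/(kappa + 1) = 1 - 2*mu/(L + mu) = (L - mu)/(L + mu) = 27/41 = 0.6585


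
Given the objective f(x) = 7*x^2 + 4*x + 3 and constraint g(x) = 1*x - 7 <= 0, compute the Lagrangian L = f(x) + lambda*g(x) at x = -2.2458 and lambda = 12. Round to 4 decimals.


Step 1: Evaluate f(x).
f(-2.2458) = 7*(-2.2458)^2 + 4*(-2.2458) + 3 = 29.3221
Step 2: Evaluate g(x).
g(-2.2458) = 1*-2.2458 - 7 = -9.2458
Step 3: Compute Lagrangian.
L = 29.3221 + 12*-9.2458 = -81.6275


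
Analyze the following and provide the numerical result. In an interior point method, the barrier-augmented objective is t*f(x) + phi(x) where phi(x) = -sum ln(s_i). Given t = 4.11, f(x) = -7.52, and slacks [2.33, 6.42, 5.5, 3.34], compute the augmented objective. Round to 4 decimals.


Step 1: Compute log-barrier.
ln values: [0.8459, 1.8594, 1.7047, 1.206]
phi = -(0.8459 + 1.8594 + 1.7047 + 1.206) = -5.616
Step 2: Compute augmented objective.
t*f(x) = 4.11*-7.52 = -30.9072
Total = -30.9072 - 5.616 = -36.5232


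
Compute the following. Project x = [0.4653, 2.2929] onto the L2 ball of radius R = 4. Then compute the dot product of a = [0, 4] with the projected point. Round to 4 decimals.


Step 1: Compute ||x|| (intermediates to 6 decimals).
||x|| = sqrt(0.4653^2 + 2.2929^2) = 2.339636
Step 2: Project.
Since ||x|| <= R, proj = x (no scaling needed).
proj(x) = [0.4653, 2.2929]
Step 3: Dot product.
a^T * proj(x) = 0*0.4653 + 4*2.2929 = 9.1716


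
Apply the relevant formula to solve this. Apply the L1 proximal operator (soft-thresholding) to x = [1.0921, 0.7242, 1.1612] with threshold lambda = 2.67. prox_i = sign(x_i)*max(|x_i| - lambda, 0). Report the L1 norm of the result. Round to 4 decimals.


Soft-thresholding with lambda = 2.67:
prox(1.0921) = sign(1.0921)*max(|1.0921| - 2.67, 0) = 0.0
prox(0.7242) = sign(0.7242)*max(|0.7242| - 2.67, 0) = 0.0
prox(1.1612) = sign(1.1612)*max(|1.1612| - 2.67, 0) = 0.0
prox(x) = [0.0, 0.0, 0.0]
||prox(x)||_1 = 0.0 + 0.0 + 0.0 = 0.0


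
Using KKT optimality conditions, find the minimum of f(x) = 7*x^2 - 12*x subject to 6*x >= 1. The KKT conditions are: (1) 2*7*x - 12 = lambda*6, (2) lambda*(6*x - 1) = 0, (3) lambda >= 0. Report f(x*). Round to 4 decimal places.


Step 1: Try lambda = 0 (constraint inactive).
Stationarity: 2*7*x - 12 = 0
x* = 12/(2*7) = 6/7 = 0.8571 (rounded; the exact value 6/7 is used below)
Check constraint: 6*0.8571 = 5.1426 >= 1 -- satisfied.
Step 2: Compute optimal value.
f(x*) = 7*(6/7)^2 - 12*(6/7) = -5.1429


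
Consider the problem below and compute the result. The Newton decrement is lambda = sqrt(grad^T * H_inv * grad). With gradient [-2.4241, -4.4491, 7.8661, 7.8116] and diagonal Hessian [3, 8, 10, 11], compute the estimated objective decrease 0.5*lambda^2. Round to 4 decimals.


Step 1: H is diagonal, so H^(-1) * g = [-0.808, -0.5561, 0.7866, 0.7101].
Step 2: g^T H^(-1) g = sum_i g_i^2 / H_ii
  = (-2.4241)^2/3 + (-4.4491)^2/8 + (7.8661)^2/10 + (7.8116)^2/11
  = 1.9588 + 2.4743 + 6.1876 + 5.5474 = 16.168
Step 3: Objective decrease = 0.5 * g^T H^(-1) g = 8.084


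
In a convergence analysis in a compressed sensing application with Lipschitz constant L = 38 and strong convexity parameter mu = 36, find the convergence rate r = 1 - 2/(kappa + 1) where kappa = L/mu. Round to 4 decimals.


Step 1: Compute the condition number.
kappa = L/mu = 38/36 = 1.0556
Step 2: Compute the convergence rate.
r = 1 - 2/(kappa + 1) = 1 - 2*mu/(L + mu) = (L - mu)/(L + mu) = 2/74 = 0.027


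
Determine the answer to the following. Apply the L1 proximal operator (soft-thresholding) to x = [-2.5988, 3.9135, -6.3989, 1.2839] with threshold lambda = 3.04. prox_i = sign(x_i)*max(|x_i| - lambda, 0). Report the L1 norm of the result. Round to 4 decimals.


Soft-thresholding with lambda = 3.04:
prox(-2.5988) = sign(-2.5988)*max(|-2.5988| - 3.04, 0) = 0.0
prox(3.9135) = sign(3.9135)*max(|3.9135| - 3.04, 0) = 0.8735
prox(-6.3989) = sign(-6.3989)*max(|-6.3989| - 3.04, 0) = -3.3589
prox(1.2839) = sign(1.2839)*max(|1.2839| - 3.04, 0) = 0.0
prox(x) = [0.0, 0.8735, -3.3589, 0.0]
||prox(x)||_1 = 0.0 + 0.8735 + 3.3589 + 0.0 = 4.2324


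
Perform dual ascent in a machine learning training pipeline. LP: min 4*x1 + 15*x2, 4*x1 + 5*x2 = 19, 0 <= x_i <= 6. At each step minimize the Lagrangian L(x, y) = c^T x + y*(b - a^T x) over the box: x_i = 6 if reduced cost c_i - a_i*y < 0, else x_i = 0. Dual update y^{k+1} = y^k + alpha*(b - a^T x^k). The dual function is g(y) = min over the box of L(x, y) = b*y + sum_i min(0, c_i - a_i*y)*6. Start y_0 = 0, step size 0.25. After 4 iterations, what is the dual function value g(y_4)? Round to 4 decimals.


Dual ascent for LP: min 4*x1 + 15*x2, 4*x1 + 5*x2 = 19, 0 <= x_i <= 6
Step 1: y^k = 0.0, reduced costs: (4.0, 15.0)
  x^k = (0.0, 0.0), subgradient = b - a^T x = 19.0
  y^{k+1} = 0.0 + 0.25*19.0 = 4.75
Step 2: y^k = 4.75, reduced costs: (-15.0, -8.75)
  x^k = (6.0, 6.0), subgradient = b - a^T x = -35.0
  y^{k+1} = 4.75 + 0.25*-35.0 = -4.0
Step 3: y^k = -4.0, reduced costs: (20.0, 35.0)
  x^k = (0.0, 0.0), subgradient = b - a^T x = 19.0
  y^{k+1} = -4.0 + 0.25*19.0 = 0.75
Step 4: y^k = 0.75, reduced costs: (1.0, 11.25)
  x^k = (0.0, 0.0), subgradient = b - a^T x = 19.0
  y^{k+1} = 0.75 + 0.25*19.0 = 5.5
Dual objective at y_4 = 5.5: reduced costs (-18.0, -12.5), box minimizer x = (6.0, 6.0)
g(y_4) = b*y + (c1 - a1*y)*x1 + (c2 - a2*y)*x2 = 19*5.5 + (-18.0)*6.0 + (-12.5)*6.0 = 104.5 - 108.0 - 75.0 = -78.5


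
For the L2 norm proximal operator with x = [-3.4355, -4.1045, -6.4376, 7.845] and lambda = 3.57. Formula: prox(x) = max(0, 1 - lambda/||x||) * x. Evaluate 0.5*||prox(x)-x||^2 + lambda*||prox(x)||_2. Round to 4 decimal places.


Step 1: Compute ||x||.
||x|| = 11.4733
Step 2: Compute scaling factor.
scale = max(0, 1 - 3.57/11.4733) = 0.6888
Step 3: prox(x) = [-2.3665, -2.8274, -4.4345, 5.404]
||prox(x)|| = 7.9033
Step 4: Proximal objective.
0.5*||prox-x||^2 = 6.3725
lambda*||prox|| = 28.2148
Total = 34.5872


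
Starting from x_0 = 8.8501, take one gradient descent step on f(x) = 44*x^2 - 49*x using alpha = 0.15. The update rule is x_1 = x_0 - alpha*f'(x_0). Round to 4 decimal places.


We compute the gradient at x_0 and apply the update.
f'(x) = 88*x - 49
f'(8.8501) = 88*8.8501 - 49 = 729.8088
x_1 = 8.8501 - 0.15*729.8088 = -100.6212


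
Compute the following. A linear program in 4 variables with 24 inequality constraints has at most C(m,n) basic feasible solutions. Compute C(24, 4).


Each vertex corresponds to some choice of n active constraints out of m, so the number of vertices is at most C(m, n) = m! / (n!(m-n)!).
m = 24, n = 4
Numerator: 24 * 23 * 22 * 21
Denominator: 4! = 24
C(24, 4) = 10626


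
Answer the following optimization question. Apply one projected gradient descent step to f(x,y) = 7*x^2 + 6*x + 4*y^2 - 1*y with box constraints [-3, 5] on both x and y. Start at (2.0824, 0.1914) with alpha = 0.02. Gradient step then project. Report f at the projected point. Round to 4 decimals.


Step 1: Compute gradient at (2.0824, 0.1914).
grad_x = 2*7*2.0824 + 6 = 35.1536
grad_y = 2*4*0.1914 - 1 = 0.5312
Step 2: Gradient step.
x_raw = 2.0824 - 0.02*35.1536 = 1.3793
y_raw = 0.1914 - 0.02*0.5312 = 0.1808
Step 3: Project onto [-3, 5].
x_proj = clip(1.3793) = 1.3793
y_proj = clip(0.1808) = 0.1808
Step 4: Evaluate f.
f(1.3793, 0.1808) = 21.5437


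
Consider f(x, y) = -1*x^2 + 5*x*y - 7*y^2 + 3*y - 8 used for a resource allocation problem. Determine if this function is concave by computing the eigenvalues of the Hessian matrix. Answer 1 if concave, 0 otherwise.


The Hessian of f(x,y) = -1*x^2 + 5*x*y - 7*y^2 + 3*y - 8 is:
H = [[-2, 5], [5, -14]]
Trace = -2 - 14 = -16
Determinant = -2*-14 - (5)^2 = 3
Discriminant = (-16)^2 - 4*3 = 244.0
Eigenvalues: lambda_1 = -15.8102, lambda_2 = -0.1898
The function is concave.

1


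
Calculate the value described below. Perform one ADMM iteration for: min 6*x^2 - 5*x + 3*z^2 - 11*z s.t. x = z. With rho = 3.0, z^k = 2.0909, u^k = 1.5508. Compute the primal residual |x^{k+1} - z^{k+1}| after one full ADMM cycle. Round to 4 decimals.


ADMM iteration with rho = 3.0, z^k = 2.0909, u^k = 1.5508
Step 1: x-update.
Minimize 6*x^2 - 5*x + (3.0/2)*(x - 2.0909 + 1.5508)^2
FOC: (2*6 + 3.0)*x = 5 + 3.0*(2.0909 - 1.5508)
x^{k+1} = 0.4414
Step 2: z-update.
Minimize 3*z^2 - 11*z + (3.0/2)*(0.4414 - z + 1.5508)^2
FOC: (2*3 + 3.0)*z = 11 + 3.0*(0.4414 + 1.5508)
z^{k+1} = 1.8863
Step 3: u-update.
u^{k+1} = 1.5508 + 0.4414 - 1.8863 = 0.1059
Step 4: Primal residual = |0.4414 - 1.8863| = 1.4449


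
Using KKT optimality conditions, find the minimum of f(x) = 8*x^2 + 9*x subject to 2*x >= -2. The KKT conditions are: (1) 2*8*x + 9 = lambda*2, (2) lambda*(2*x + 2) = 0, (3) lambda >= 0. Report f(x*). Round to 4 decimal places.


Step 1: Try lambda = 0 (constraint inactive).
Stationarity: 2*8*x + 9 = 0
x* = -9/(2*8) = -0.5625
Check constraint: 2*-0.5625 = -1.125 >= -2 -- satisfied.
Step 2: Compute optimal value.
f(x*) = 8*(-0.5625)^2 + 9*(-0.5625) = -2.5313


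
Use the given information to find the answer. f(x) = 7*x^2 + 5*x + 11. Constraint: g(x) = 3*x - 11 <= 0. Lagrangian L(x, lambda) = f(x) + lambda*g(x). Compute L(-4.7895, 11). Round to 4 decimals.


Step 1: Evaluate f(x).
f(-4.7895) = 7*(-4.7895)^2 + 5*(-4.7895) + 11 = 147.6277
Step 2: Evaluate g(x).
g(-4.7895) = 3*-4.7895 - 11 = -25.3685
Step 3: Compute Lagrangian.
L = 147.6277 + 11*-25.3685 = -131.4258


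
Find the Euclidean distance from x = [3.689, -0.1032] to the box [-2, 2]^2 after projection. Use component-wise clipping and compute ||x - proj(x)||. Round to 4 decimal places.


Project each component onto [-2, 2].
clip(3.689) = 2.0, clip(-0.1032) = -0.1032
Projection = [2.0, -0.1032]
Squared diffs: [2.8527, 0.0]
Distance = sqrt(2.8527) = 1.689


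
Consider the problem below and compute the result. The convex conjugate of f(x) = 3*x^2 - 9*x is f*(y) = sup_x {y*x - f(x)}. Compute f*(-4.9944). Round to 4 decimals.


f*(y) = sup_x {y*x - a*x^2 - b*x} = sup_x {(y-b)*x - a*x^2}
FOC: (y - b) - 2a*x = 0 => x* = (y - b)/(2a)
x* = (-4.9944 + 9)/(2*3) = 0.6676
f*(-4.9944) = (y-b)^2/(4a) = (-4.9944 + 9)^2/(4*3)
= 16.0448/12 = 1.3371


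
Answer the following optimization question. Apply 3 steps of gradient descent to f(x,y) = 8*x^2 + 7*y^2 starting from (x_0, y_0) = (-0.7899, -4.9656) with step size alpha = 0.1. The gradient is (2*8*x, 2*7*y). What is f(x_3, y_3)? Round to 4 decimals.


Gradient descent on f(x,y) = 8*x^2 + 7*y^2.
Starting point: (-0.7899, -4.9656), alpha = 0.1
Step 1: grad_x = 2*8*-0.7899 = -12.6384, grad_y = 2*7*-4.9656 = -69.5184
  x_1 = -0.7899 - 0.1*-12.6384 = 0.4739
  y_1 = -4.9656 - 0.1*-69.5184 = 1.9862
Step 2: grad_x = 2*8*0.4739 = 7.583, grad_y = 2*7*1.9862 = 27.8074
  x_2 = 0.4739 - 0.1*7.583 = -0.2844
  y_2 = 1.9862 - 0.1*27.8074 = -0.7945
Step 3: grad_x = 2*8*-0.2844 = -4.5498, grad_y = 2*7*-0.7945 = -11.1229
  x_3 = -0.2844 - 0.1*-4.5498 = 0.1706
  y_3 = -0.7945 - 0.1*-11.1229 = 0.3178
f(0.1706, 0.3178) = 8*0.1706^2 + 7*0.3178^2 = 0.9399


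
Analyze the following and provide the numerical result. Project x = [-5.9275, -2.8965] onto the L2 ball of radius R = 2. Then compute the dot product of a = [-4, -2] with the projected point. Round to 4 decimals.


Step 1: Compute ||x|| (intermediates to 6 decimals).
||x|| = sqrt((-5.9275)^2 + (-2.8965)^2) = 6.597346
Step 2: Project.
Since ||x|| > R, scale = R/||x|| = 2/6.597346 = 0.303152, proj(x) = scale * x
proj(x) = [-1.796933, -0.87808]
Step 3: Dot product.
a^T * proj(x) = -4*(-1.796933) - 2*(-0.87808) = 8.9439


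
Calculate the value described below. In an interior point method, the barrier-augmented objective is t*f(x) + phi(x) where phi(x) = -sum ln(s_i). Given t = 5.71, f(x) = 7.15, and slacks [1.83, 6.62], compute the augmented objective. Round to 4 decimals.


Step 1: Compute log-barrier.
ln values: [0.6043, 1.8901]
phi = -(0.6043 + 1.8901) = -2.4944
Step 2: Compute augmented objective.
t*f(x) = 5.71*7.15 = 40.8265
Total = 40.8265 - 2.4944 = 38.3321


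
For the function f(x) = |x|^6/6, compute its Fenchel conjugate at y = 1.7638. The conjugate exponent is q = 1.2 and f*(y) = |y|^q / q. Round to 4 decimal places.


The conjugate exponent q satisfies 1/p + 1/q = 1.
p = 6, so q = 6/(6 - 1) = 1.2
|y|^q = 1.7638^1.2 = 1.9758
f*(1.7638) = 1.9758 / 1.2 = 1.6465


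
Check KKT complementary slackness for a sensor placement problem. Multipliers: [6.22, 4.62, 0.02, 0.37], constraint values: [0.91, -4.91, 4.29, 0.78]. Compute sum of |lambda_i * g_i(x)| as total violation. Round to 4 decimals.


KKT complementary slackness check:
lambda_1 * g_1 = 6.22 * 0.91 = 5.6602
lambda_2 * g_2 = 4.62 * -4.91 = -22.6842
lambda_3 * g_3 = 0.02 * 4.29 = 0.0858
lambda_4 * g_4 = 0.37 * 0.78 = 0.2886
Total violation = 5.6602 + 22.6842 + 0.0858 + 0.2886 = 28.7188


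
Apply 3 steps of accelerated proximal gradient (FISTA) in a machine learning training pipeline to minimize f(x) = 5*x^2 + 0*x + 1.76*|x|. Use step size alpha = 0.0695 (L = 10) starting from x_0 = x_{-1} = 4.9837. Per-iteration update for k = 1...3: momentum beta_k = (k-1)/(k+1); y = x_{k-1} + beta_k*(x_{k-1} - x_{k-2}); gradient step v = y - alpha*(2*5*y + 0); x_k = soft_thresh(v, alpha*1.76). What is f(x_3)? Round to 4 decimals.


FISTA on f(x) = 5*x^2 + 0*x + 1.76*|x|
L = 10, alpha = 0.0695
Iteration 1: beta = 0.0, y = 4.9837 + 0.0*(4.9837 - 4.9837) = 4.9837
  grad(y) = 49.837, v = y - alpha*grad = 1.52
  prox(v) = soft_thresh(1.52, 0.1223) = 1.3977
Iteration 2: beta = 0.3333, y = 1.3977 + 0.3333*(1.3977 - 4.9837) = 0.2024
  grad(y) = 2.0238, v = y - alpha*grad = 0.0617
  prox(v) = soft_thresh(0.0617, 0.1223) = 0.0
Iteration 3: beta = 0.5, y = 0.0 + 0.5*(0.0 - 1.3977) = -0.6989
  grad(y) = -6.9885, v = y - alpha*grad = -0.2132
  prox(v) = soft_thresh(-0.2132, 0.1223) = -0.0908
f(x_3) = 5*(-0.0908)^2 + 0*(-0.0908) + 1.76*|-0.0908| = 0.2011


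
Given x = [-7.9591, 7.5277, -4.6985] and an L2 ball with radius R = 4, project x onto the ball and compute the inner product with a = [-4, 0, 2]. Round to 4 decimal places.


Step 1: Compute ||x|| (intermediates to 6 decimals).
||x|| = sqrt((-7.9591)^2 + 7.5277^2 + (-4.6985)^2) = 11.920128
Step 2: Project.
Since ||x|| > R, scale = R/||x|| = 4/11.920128 = 0.335567, proj(x) = scale * x
proj(x) = [-2.670811, 2.526048, -1.576662]
Step 3: Dot product.
a^T * proj(x) = -4*(-2.670811) + 0*2.526048 + 2*(-1.576662) = 7.5299


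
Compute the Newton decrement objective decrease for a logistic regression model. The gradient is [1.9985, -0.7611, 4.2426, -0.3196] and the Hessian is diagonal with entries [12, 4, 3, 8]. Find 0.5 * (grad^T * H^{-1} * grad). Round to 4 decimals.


Step 1: H is diagonal, so H^(-1) * g = [0.1665, -0.1903, 1.4142, -0.04].
Step 2: g^T H^(-1) g = sum_i g_i^2 / H_ii
  = (1.9985)^2/12 + (-0.7611)^2/4 + (4.2426)^2/3 + (-0.3196)^2/8
  = 0.3328 + 0.1448 + 5.9999 + 0.0128 = 6.4903
Step 3: Objective decrease = 0.5 * g^T H^(-1) g = 3.2452


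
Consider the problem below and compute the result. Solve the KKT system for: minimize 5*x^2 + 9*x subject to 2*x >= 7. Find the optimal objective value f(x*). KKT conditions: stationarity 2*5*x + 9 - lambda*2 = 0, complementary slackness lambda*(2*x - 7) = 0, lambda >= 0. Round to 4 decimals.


Step 1: Try lambda = 0 (constraint inactive).
x_unc = -9/(2*5) = -0.9
Check: 2*-0.9 = -1.8 < 7 -- violated!
Step 2: Constraint must be active: 2*x = 7
x* = 7/2 = 3.5
lambda = (2*5*3.5 + 9)/2 = 22.0
Step 3: Compute optimal value.
f(x*) = 5*3.5^2 + 9*3.5 = 92.75


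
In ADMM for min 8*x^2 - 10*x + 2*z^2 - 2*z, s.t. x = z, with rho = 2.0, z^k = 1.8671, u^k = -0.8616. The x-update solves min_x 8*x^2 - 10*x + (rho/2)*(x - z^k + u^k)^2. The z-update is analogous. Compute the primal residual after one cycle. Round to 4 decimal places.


ADMM iteration with rho = 2.0, z^k = 1.8671, u^k = -0.8616
Step 1: x-update.
Minimize 8*x^2 - 10*x + (2.0/2)*(x - 1.8671 - 0.8616)^2
FOC: (2*8 + 2.0)*x = 10 + 2.0*(1.8671 + 0.8616)
x^{k+1} = 0.8587
Step 2: z-update.
Minimize 2*z^2 - 2*z + (2.0/2)*(0.8587 - z - 0.8616)^2
FOC: (2*2 + 2.0)*z = 2 + 2.0*(0.8587 - 0.8616)
z^{k+1} = 0.3324
Step 3: u-update.
u^{k+1} = -0.8616 + 0.8587 - 0.3324 = -0.3352
Step 4: Primal residual = |0.8587 - 0.3324| = 0.5264


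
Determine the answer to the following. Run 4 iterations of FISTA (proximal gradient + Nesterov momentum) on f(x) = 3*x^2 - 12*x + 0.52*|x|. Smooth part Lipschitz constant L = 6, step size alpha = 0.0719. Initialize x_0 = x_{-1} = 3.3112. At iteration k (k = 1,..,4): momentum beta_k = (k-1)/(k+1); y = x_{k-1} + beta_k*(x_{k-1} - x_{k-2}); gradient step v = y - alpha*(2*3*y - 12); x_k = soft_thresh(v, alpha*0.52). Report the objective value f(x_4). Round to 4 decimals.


FISTA on f(x) = 3*x^2 - 12*x + 0.52*|x|
L = 6, alpha = 0.0719
Iteration 1: beta = 0.0, y = 3.3112 + 0.0*(3.3112 - 3.3112) = 3.3112
  grad(y) = 7.8672, v = y - alpha*grad = 2.7455
  prox(v) = soft_thresh(2.7455, 0.0374) = 2.7082
Iteration 2: beta = 0.3333, y = 2.7082 + 0.3333*(2.7082 - 3.3112) = 2.5071
  grad(y) = 3.0429, v = y - alpha*grad = 2.2884
  prox(v) = soft_thresh(2.2884, 0.0374) = 2.251
Iteration 3: beta = 0.5, y = 2.251 + 0.5*(2.251 - 2.7082) = 2.0224
  grad(y) = 0.1343, v = y - alpha*grad = 2.0127
  prox(v) = soft_thresh(2.0127, 0.0374) = 1.9753
Iteration 4: beta = 0.6, y = 1.9753 + 0.6*(1.9753 - 2.251) = 1.81
  grad(y) = -1.1403, v = y - alpha*grad = 1.8919
  prox(v) = soft_thresh(1.8919, 0.0374) = 1.8546
f(x_4) = 3*1.8546^2 - 12*1.8546 + 0.52*|1.8546| = -10.9722


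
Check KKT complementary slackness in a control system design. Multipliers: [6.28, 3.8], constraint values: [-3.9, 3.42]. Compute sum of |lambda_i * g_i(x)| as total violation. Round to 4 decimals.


KKT complementary slackness check:
lambda_1 * g_1 = 6.28 * -3.9 = -24.492
lambda_2 * g_2 = 3.8 * 3.42 = 12.996
Total violation = 24.492 + 12.996 = 37.488


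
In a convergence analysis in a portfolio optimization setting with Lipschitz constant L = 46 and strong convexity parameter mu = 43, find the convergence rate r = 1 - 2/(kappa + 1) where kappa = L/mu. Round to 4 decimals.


Step 1: Compute the condition number.
kappa = L/mu = 46/43 = 1.0698
Step 2: Compute the convergence rate.
r = 1 - 2/(kappa + 1) = 1 - 2*mu/(L + mu) = (L - mu)/(L + mu) = 3/89 = 0.0337


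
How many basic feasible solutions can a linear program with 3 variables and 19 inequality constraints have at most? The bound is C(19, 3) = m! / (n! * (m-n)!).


Each vertex corresponds to some choice of n active constraints out of m, so the number of vertices is at most C(m, n) = m! / (n!(m-n)!).
m = 19, n = 3
Numerator: 19 * 18 * 17
Denominator: 3! = 6
C(19, 3) = 969


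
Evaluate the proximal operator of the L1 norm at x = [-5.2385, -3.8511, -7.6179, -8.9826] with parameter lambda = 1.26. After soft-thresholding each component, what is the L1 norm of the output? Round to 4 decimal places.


Soft-thresholding with lambda = 1.26:
prox(-5.2385) = sign(-5.2385)*max(|-5.2385| - 1.26, 0) = -3.9785
prox(-3.8511) = sign(-3.8511)*max(|-3.8511| - 1.26, 0) = -2.5911
prox(-7.6179) = sign(-7.6179)*max(|-7.6179| - 1.26, 0) = -6.3579
prox(-8.9826) = sign(-8.9826)*max(|-8.9826| - 1.26, 0) = -7.7226
prox(x) = [-3.9785, -2.5911, -6.3579, -7.7226]
||prox(x)||_1 = 3.9785 + 2.5911 + 6.3579 + 7.7226 = 20.6501


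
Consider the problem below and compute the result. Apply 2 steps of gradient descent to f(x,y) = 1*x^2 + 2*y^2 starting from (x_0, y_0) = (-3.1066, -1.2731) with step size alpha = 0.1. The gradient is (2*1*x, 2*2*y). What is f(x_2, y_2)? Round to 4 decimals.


Gradient descent on f(x,y) = 1*x^2 + 2*y^2.
Starting point: (-3.1066, -1.2731), alpha = 0.1
Step 1: grad_x = 2*1*-3.1066 = -6.2132, grad_y = 2*2*-1.2731 = -5.0924
  x_1 = -3.1066 - 0.1*-6.2132 = -2.4853
  y_1 = -1.2731 - 0.1*-5.0924 = -0.7639
Step 2: grad_x = 2*1*-2.4853 = -4.9706, grad_y = 2*2*-0.7639 = -3.0554
  x_2 = -2.4853 - 0.1*-4.9706 = -1.9882
  y_2 = -0.7639 - 0.1*-3.0554 = -0.4583
f(-1.9882, -0.4583) = 1*(-1.9882)^2 + 2*(-0.4583)^2 = 4.3731


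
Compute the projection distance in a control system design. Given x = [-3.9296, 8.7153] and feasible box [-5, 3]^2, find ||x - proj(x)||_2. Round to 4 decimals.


Project each component onto [-5, 3].
clip(-3.9296) = -3.9296, clip(8.7153) = 3.0
Projection = [-3.9296, 3.0]
Squared diffs: [0.0, 32.6647]
Distance = sqrt(32.6647) = 5.7153


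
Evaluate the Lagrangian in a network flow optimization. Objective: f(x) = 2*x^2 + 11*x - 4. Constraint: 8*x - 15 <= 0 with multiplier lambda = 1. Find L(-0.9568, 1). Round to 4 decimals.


Step 1: Evaluate f(x).
f(-0.9568) = 2*(-0.9568)^2 + 11*(-0.9568) - 4 = -12.6939
Step 2: Evaluate g(x).
g(-0.9568) = 8*-0.9568 - 15 = -22.6544
Step 3: Compute Lagrangian.
L = -12.6939 + 1*-22.6544 = -35.3483


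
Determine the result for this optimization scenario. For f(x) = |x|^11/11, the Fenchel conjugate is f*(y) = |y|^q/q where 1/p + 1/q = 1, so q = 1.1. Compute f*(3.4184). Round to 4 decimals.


The conjugate exponent q satisfies 1/p + 1/q = 1.
p = 11, so q = 11/(11 - 1) = 1.1
|y|^q = 3.4184^1.1 = 3.8655
f*(3.4184) = 3.8655 / 1.1 = 3.5141


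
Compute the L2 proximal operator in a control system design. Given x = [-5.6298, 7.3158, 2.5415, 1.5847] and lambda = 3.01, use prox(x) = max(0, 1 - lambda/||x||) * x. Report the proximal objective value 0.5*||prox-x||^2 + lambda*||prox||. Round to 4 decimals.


Step 1: Compute ||x||.
||x|| = 9.705
Step 2: Compute scaling factor.
scale = max(0, 1 - 3.01/9.705) = 0.6898
Step 3: prox(x) = [-3.8837, 5.0468, 1.7533, 1.0932]
||prox(x)|| = 6.695
Step 4: Proximal objective.
0.5*||prox-x||^2 = 4.5301
lambda*||prox|| = 20.152
Total = 24.6819


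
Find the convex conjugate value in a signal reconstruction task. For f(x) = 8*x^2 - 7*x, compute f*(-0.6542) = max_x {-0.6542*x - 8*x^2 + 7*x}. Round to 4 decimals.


f*(y) = sup_x {y*x - a*x^2 - b*x} = sup_x {(y-b)*x - a*x^2}
FOC: (y - b) - 2a*x = 0 => x* = (y - b)/(2a)
x* = (-0.6542 + 7)/(2*8) = 0.3966
f*(-0.6542) = (y-b)^2/(4a) = (-0.6542 + 7)^2/(4*8)
= 40.2692/32 = 1.2584


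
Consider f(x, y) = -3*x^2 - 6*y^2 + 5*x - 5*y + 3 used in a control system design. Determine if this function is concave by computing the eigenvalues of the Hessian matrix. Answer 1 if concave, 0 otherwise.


The Hessian of f(x,y) = -3*x^2 - 6*y^2 + 5*x - 5*y + 3 is:
H = [[-6, 0], [0, -12]]
Trace = -6 - 12 = -18
Determinant = -6*-12 - (0)^2 = 72
Discriminant = (-18)^2 - 4*72 = 36.0
Eigenvalues: lambda_1 = -12.0, lambda_2 = -6.0
The function is concave.

1


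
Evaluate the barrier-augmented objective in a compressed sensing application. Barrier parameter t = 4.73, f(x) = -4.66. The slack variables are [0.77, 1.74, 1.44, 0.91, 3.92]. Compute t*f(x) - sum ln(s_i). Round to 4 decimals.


Step 1: Compute log-barrier.
ln values: [-0.2614, 0.5539, 0.3646, -0.0943, 1.3661]
phi = -(-0.2614 + 0.5539 + 0.3646 - 0.0943 + 1.3661) = -1.9289
Step 2: Compute augmented objective.
t*f(x) = 4.73*-4.66 = -22.0418
Total = -22.0418 - 1.9289 = -23.9707


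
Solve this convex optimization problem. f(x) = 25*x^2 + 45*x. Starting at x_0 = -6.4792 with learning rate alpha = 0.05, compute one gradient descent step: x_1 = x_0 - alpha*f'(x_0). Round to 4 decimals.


We compute the gradient at x_0 and apply the update.
f'(x) = 50*x + 45
f'(-6.4792) = 50*-6.4792 + 45 = -278.96
x_1 = -6.4792 - 0.05*-278.96 = 7.4688


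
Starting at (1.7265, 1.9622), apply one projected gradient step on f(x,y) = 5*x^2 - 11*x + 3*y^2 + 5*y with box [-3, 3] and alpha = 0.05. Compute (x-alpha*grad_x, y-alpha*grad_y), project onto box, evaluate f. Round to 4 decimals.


Step 1: Compute gradient at (1.7265, 1.9622).
grad_x = 2*5*1.7265 - 11 = 6.265
grad_y = 2*3*1.9622 + 5 = 16.7732
Step 2: Gradient step.
x_raw = 1.7265 - 0.05*6.265 = 1.4133
y_raw = 1.9622 - 0.05*16.7732 = 1.1235
Step 3: Project onto [-3, 3].
x_proj = clip(1.4133) = 1.4133
y_proj = clip(1.1235) = 1.1235
Step 4: Evaluate f.
f(1.4133, 1.1235) = 3.8454


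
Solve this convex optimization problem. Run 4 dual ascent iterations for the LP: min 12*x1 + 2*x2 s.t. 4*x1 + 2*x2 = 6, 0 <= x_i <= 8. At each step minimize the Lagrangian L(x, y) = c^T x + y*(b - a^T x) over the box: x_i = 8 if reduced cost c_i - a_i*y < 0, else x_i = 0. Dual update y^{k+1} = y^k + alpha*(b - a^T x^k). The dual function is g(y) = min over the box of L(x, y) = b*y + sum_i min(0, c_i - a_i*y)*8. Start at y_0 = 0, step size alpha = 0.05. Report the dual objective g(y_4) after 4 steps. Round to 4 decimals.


Dual ascent for LP: min 12*x1 + 2*x2, 4*x1 + 2*x2 = 6, 0 <= x_i <= 8
Step 1: y^k = 0.0, reduced costs: (12.0, 2.0)
  x^k = (0.0, 0.0), subgradient = b - a^T x = 6.0
  y^{k+1} = 0.0 + 0.05*6.0 = 0.3
Step 2: y^k = 0.3, reduced costs: (10.8, 1.4)
  x^k = (0.0, 0.0), subgradient = b - a^T x = 6.0
  y^{k+1} = 0.3 + 0.05*6.0 = 0.6
Step 3: y^k = 0.6, reduced costs: (9.6, 0.8)
  x^k = (0.0, 0.0), subgradient = b - a^T x = 6.0
  y^{k+1} = 0.6 + 0.05*6.0 = 0.9
Step 4: y^k = 0.9, reduced costs: (8.4, 0.2)
  x^k = (0.0, 0.0), subgradient = b - a^T x = 6.0
  y^{k+1} = 0.9 + 0.05*6.0 = 1.2
Dual objective at y_4 = 1.2: reduced costs (7.2, -0.4), box minimizer x = (0.0, 8.0)
g(y_4) = b*y + (c1 - a1*y)*x1 + (c2 - a2*y)*x2 = 6*1.2 + 7.2*0.0 + (-0.4)*8.0 = 7.2 + 0.0 - 3.2 = 4.0


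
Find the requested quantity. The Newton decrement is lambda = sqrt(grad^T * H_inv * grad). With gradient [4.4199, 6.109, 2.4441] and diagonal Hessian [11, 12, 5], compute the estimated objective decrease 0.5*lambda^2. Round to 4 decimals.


Step 1: H is diagonal, so H^(-1) * g = [0.4018, 0.5091, 0.4888].
Step 2: g^T H^(-1) g = sum_i g_i^2 / H_ii
  = (4.4199)^2/11 + (6.109)^2/12 + (2.4441)^2/5
  = 1.776 + 3.11 + 1.1947 = 6.0807
Step 3: Objective decrease = 0.5 * g^T H^(-1) g = 3.0403


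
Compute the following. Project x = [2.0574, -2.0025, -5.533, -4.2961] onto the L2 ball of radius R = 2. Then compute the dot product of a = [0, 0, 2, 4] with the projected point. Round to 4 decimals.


Step 1: Compute ||x|| (intermediates to 6 decimals).
||x|| = sqrt(2.0574^2 + (-2.0025)^2 + (-5.533)^2 + (-4.2961)^2) = 7.570566
Step 2: Project.
Since ||x|| > R, scale = R/||x|| = 2/7.570566 = 0.264181, proj(x) = scale * x
proj(x) = [0.543526, -0.529022, -1.461713, -1.134948]
Step 3: Dot product.
a^T * proj(x) = 0*0.543526 + 0*(-0.529022) + 2*(-1.461713) + 4*(-1.134948) = -7.4632


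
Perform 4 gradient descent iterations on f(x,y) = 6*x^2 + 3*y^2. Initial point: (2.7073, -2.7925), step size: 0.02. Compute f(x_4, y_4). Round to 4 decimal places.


Gradient descent on f(x,y) = 6*x^2 + 3*y^2.
Starting point: (2.7073, -2.7925), alpha = 0.02
Step 1: grad_x = 2*6*2.7073 = 32.4876, grad_y = 2*3*-2.7925 = -16.755
  x_1 = 2.7073 - 0.02*32.4876 = 2.0575
  y_1 = -2.7925 - 0.02*-16.755 = -2.4574
Step 2: grad_x = 2*6*2.0575 = 24.6906, grad_y = 2*3*-2.4574 = -14.7444
  x_2 = 2.0575 - 0.02*24.6906 = 1.5637
  y_2 = -2.4574 - 0.02*-14.7444 = -2.1625
Step 3: grad_x = 2*6*1.5637 = 18.7648, grad_y = 2*3*-2.1625 = -12.9751
  x_3 = 1.5637 - 0.02*18.7648 = 1.1884
  y_3 = -2.1625 - 0.02*-12.9751 = -1.903
Step 4: grad_x = 2*6*1.1884 = 14.2613, grad_y = 2*3*-1.903 = -11.4181
  x_4 = 1.1884 - 0.02*14.2613 = 0.9032
  y_4 = -1.903 - 0.02*-11.4181 = -1.6746
f(0.9032, -1.6746) = 6*0.9032^2 + 3*(-1.6746)^2 = 13.3081
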